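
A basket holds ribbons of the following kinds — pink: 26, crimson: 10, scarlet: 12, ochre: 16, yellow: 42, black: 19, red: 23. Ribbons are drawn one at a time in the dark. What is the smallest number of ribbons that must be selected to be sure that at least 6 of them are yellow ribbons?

112

In the worst case for collecting yellow ribbons, every non-yellow ribbon comes out first.
There are 26 + 10 + 12 + 16 + 19 + 23 = 106 non-yellow ribbons altogether.
After those, each further ribbon must be yellow, so 106 + 6 = 112 draws guarantee 6 yellow ribbons.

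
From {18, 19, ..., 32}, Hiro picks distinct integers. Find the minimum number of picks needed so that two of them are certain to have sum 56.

Two chosen integers sum to 56 exactly when both halves of some pair {x, 56−x} with 24 ≤ x ≤ 56−x ≤ 32 are chosen — 4 such pairs.
The remaining 7 elements (those with no distinct partner in range) can never complete a 56-sum, so the worst case takes all of them and one from each pair: 7 + 4 = 11.
The 12th integer has to be the second member of some pair, so 11 + 1 = 12.

12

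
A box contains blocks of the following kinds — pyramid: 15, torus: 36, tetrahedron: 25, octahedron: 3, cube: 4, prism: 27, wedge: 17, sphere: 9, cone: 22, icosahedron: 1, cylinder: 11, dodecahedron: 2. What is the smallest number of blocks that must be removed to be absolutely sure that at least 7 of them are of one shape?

Pigeonhole: the 12 shapes are the holes; the blocks drawn are the pigeons.
To avoid 7 of any one shape, the worst case takes at most 6 of each shape, or every block of a shape that has fewer than 6.
That gives 6 + 6 + 6 + 3 + 4 + 6 + 6 + 6 + 6 + 1 + 6 + 2 = 58 blocks with no shape reaching 7.
The next block forces some shape to 7, so 58 + 1 = 59.

59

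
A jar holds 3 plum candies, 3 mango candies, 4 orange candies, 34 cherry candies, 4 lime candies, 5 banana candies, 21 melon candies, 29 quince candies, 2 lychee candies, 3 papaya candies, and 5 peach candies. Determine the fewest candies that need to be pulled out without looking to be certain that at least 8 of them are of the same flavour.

By pigeonhole, put each drawn candy into a box by flavour. The largest draw with every box below 8 takes min(count, 7) from each flavour; flavours with fewer than 7 contribute all they have.
Σ min(cᵢ, 7) = 3 + 3 + 4 + 7 + 4 + 5 + 7 + 7 + 2 + 3 + 5 = 50.
Draw number 50 + 1 = 51 must push one box to 8.

51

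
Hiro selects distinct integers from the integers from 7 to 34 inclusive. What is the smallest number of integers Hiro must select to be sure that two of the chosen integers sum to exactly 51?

20

A set avoiding the sum 51 can contain at most one of each pair {x, 51−x}, plus the 10 elements whose complement lies outside the range.
The integers 7, …, 25 (19 of them) are such a set: any two sum to at least 7+8 = 15 and at most 24+25 = 49 < 51.
Any 20th integer completes one of the 9 pairs, so 20 choices force a sum of 51.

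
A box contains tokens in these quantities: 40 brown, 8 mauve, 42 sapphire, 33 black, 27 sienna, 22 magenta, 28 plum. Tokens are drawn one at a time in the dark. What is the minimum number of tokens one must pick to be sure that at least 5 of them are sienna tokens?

In the worst case for collecting sienna tokens, every non-sienna token comes out first.
There are 40 + 8 + 42 + 33 + 22 + 28 = 173 non-sienna tokens altogether.
After those, each further token must be sienna, so 173 + 5 = 178 draws guarantee 5 sienna tokens.

178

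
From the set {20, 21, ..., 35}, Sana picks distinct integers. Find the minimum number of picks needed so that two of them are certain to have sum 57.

10

Two chosen integers sum to 57 exactly when both halves of some pair {x, 57−x} with 22 ≤ x ≤ 57−x ≤ 35 are chosen — 7 such pairs.
The remaining 2 elements (those with no distinct partner in range) can never complete a 57-sum, so the worst case takes all of them and one from each pair: 2 + 7 = 9.
The 10th integer has to be the second member of some pair, so 9 + 1 = 10.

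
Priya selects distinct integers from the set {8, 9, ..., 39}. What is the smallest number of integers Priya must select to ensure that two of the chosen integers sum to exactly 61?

Two chosen integers sum to 61 exactly when both halves of some pair {x, 61−x} with 22 ≤ x ≤ 61−x ≤ 39 are chosen — 9 such pairs.
The remaining 14 elements (those with no distinct partner in range) can never complete a 61-sum, so the worst case takes all of them and one from each pair: 14 + 9 = 23.
By pigeonhole, the 24th integer has to be the second member of some pair, so 23 + 1 = 24.

24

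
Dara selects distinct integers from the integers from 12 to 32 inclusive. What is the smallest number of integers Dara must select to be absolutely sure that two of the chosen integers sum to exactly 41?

Group the elements by complementary pair {x, 41−x}: {12,29}, {13,28}, {14,27}, …, giving 9 two-element pairs and 3 integers whose partner 41−x falls outside [12,32].
Treating each of those 12 groups as a pigeonhole, one can pick one integer per group — 12 integers — with no two summing to 41.
The 13th integer lands in an occupied pair, forcing a sum of 41.

13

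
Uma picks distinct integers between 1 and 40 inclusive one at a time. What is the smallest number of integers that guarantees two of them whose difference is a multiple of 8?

Integers whose pairwise differences are multiples of 8 are exactly those sharing a remainder mod 8. By the pigeonhole principle, the 8 residue classes mod 8 are the pigeonholes.
With 8 integers one could put 1 in each residue class and have no class reach 2.
The 9th integer pushes some class to 2, so 8·1 + 1 = 9.

9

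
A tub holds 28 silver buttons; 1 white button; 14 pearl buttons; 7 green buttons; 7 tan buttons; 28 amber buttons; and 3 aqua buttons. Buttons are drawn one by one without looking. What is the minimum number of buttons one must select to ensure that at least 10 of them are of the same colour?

By the pigeonhole principle, put each drawn button into a box by colour. The largest draw with every box below 10 takes min(count, 9) from each colour; colours with fewer than 9 contribute all they have.
Σ min(cᵢ, 9) = 9 + 1 + 9 + 7 + 7 + 9 + 3 = 45.
Draw number 45 + 1 = 46 must push one box to 10.

46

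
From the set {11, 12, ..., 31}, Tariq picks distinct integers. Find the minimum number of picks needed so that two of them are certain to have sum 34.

Group the elements by complementary pair {x, 34−x}: {11,23}, {12,22}, {13,21}, …, giving 6 two-element pairs; the single value 17 (it cannot pair with itself since the integers are distinct); and 8 integers whose partner 34−x falls outside [11,31].
Treating each of those 15 groups as a pigeonhole, one can pick one integer per group — 15 integers — with no two summing to 34.
The 16th integer lands in an occupied pair, forcing a sum of 34.

16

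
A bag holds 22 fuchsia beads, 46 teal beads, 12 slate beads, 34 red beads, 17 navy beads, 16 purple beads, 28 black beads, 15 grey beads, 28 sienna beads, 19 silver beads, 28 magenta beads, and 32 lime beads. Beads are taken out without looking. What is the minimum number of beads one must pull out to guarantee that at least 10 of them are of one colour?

109

By pigeonhole, the 12 colours are the holes; the beads drawn are the pigeons.
To avoid 10 of any one colour, the worst case takes at most 9 of each colour.
That gives 9 + 9 + 9 + 9 + 9 + 9 + 9 + 9 + 9 + 9 + 9 + 9 = 108 beads with no colour reaching 10.
The next bead forces some colour to 10, so 108 + 1 = 109.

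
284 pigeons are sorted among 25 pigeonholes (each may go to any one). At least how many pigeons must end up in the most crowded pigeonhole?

By the pigeonhole principle, the 25 pigeonholes are the holes and the 284 pigeons are the pigeons.
If every pigeonhole held at most 11 pigeons, the total would be at most 25 × 11 = 275, which is less than 284.
So some pigeonhole holds at least ⌈284/25⌉ = 12 pigeons.

12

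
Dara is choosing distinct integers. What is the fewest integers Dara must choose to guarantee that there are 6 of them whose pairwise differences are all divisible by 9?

46

Integers whose pairwise differences are multiples of 9 are exactly those sharing a remainder mod 9. By pigeonhole, the 9 residue classes mod 9 are the pigeonholes.
With 45 integers one could put 5 in each residue class and have no class reach 6.
The 46th integer pushes some class to 6, so 9·5 + 1 = 46.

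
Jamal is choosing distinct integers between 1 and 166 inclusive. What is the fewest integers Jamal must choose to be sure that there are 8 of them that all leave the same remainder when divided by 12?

Pigeonhole: the 12 residue classes mod 12 are the pigeonholes.
With 84 integers one could put 7 in each residue class and have no class reach 8.
The 85th integer pushes some class to 8, so 12·7 + 1 = 85.

85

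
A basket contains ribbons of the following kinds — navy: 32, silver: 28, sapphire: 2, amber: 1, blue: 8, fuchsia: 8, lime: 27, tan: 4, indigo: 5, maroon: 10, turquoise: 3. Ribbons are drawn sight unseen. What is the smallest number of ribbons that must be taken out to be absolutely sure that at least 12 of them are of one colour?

By the pigeonhole principle, put each drawn ribbon into a box by colour. The largest draw with every box below 12 takes min(count, 11) from each colour; colours with fewer than 11 contribute all they have.
Σ min(cᵢ, 11) = 11 + 11 + 2 + 1 + 8 + 8 + 11 + 4 + 5 + 10 + 3 = 74.
Draw number 74 + 1 = 75 must push one box to 12.

75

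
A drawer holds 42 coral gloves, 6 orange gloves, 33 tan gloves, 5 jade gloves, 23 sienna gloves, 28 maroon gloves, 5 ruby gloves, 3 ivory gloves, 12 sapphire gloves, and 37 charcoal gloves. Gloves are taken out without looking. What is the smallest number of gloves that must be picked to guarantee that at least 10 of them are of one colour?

By pigeonhole, the 10 colours are the holes; the gloves drawn are the pigeons.
To avoid 10 of any one colour, the worst case takes at most 9 of each colour, or every glove of a colour that has fewer than 9.
That gives 9 + 6 + 9 + 5 + 9 + 9 + 5 + 3 + 9 + 9 = 73 gloves with no colour reaching 10.
The next glove forces some colour to 10, so 73 + 1 = 74.

74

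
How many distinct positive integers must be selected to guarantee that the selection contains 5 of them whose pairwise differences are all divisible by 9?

Integers whose pairwise differences are multiples of 9 are exactly those sharing a remainder mod 9. The 9 residue classes mod 9 are the pigeonholes.
With 36 integers one could put 4 in each residue class and have no class reach 5.
The 37th integer pushes some class to 5, so 9·4 + 1 = 37.

37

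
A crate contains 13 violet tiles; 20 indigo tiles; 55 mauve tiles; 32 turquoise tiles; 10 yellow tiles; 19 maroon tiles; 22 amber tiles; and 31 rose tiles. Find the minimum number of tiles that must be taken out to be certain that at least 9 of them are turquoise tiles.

179

In the worst case for collecting turquoise tiles, every non-turquoise tile comes out first.
There are 13 + 20 + 55 + 10 + 19 + 22 + 31 = 170 non-turquoise tiles altogether.
After those, each further tile must be turquoise, so 170 + 9 = 179 draws guarantee 9 turquoise tiles.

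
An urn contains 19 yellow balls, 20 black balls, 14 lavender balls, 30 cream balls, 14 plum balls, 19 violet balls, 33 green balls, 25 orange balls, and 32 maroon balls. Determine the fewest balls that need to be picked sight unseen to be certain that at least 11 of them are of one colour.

91

Pigeonhole: put each drawn ball into a box by colour. The largest draw with every box below 11 takes min(count, 10) from each colour.
Σ min(cᵢ, 10) = 10 + 10 + 10 + 10 + 10 + 10 + 10 + 10 + 10 = 90.
Draw number 90 + 1 = 91 must push one box to 11.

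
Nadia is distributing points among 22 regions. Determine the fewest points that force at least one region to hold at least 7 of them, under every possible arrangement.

133

With 132 points one could put exactly 6 in each of the 22 regions, and no region would reach 7.
Pigeonhole: one more point must land in a region that already has 6, giving it 7.
So 22 × 6 + 1 = 133 points are required.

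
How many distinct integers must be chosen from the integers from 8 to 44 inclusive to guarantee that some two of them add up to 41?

25

A set avoiding the sum 41 can contain at most one of each pair {x, 41−x}, plus the 11 elements whose complement lies outside the range.
The integers 21, …, 44 (24 of them) are such a set: any two sum to at least 21+22 = 43 > 41.
Pigeonhole: any 25th integer completes one of the 13 pairs, so 25 choices force a sum of 41.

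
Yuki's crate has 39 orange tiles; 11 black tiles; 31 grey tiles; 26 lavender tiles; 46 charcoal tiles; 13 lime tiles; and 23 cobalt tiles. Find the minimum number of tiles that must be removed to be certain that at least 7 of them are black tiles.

In the worst case for collecting black tiles, every non-black tile comes out first.
There are 39 + 31 + 26 + 46 + 13 + 23 = 178 non-black tiles altogether.
After those, each further tile must be black, so 178 + 7 = 185 draws guarantee 7 black tiles.

185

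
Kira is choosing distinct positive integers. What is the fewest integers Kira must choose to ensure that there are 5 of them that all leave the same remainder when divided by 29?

117

Pigeonhole: the 29 residue classes mod 29 are the pigeonholes.
With 116 integers one could put 4 in each residue class and have no class reach 5.
The 117th integer pushes some class to 5, so 29·4 + 1 = 117.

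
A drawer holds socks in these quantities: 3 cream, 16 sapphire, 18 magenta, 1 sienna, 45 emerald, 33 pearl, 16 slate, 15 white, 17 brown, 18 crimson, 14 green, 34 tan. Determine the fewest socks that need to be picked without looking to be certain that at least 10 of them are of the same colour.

The 12 colours are the holes; the socks drawn are the pigeons.
To avoid 10 of any one colour, the worst case takes at most 9 of each colour, or every sock of a colour that has fewer than 9.
That gives 3 + 9 + 9 + 1 + 9 + 9 + 9 + 9 + 9 + 9 + 9 + 9 = 94 socks with no colour reaching 10.
The next sock forces some colour to 10, so 94 + 1 = 95.

95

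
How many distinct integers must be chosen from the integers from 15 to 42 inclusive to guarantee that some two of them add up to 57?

15

A set avoiding the sum 57 can contain at most one of each pair {x, 57−x}.
The integers 29, …, 42 (14 of them) are such a set: any two sum to at least 29+30 = 59 > 57.
By pigeonhole, any 15th integer completes one of the 14 pairs, so 15 choices force a sum of 57.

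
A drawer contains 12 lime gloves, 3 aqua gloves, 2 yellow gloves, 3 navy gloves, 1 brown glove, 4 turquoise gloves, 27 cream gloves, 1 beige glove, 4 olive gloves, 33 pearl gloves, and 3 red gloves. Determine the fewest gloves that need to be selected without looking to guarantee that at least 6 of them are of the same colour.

37

An adversary could hand out at most 5 gloves per colour (8 colours run out sooner): 5 + 3 + 2 + 3 + 1 + 4 + 5 + 1 + 4 + 5 + 3 = 36 gloves and still no colour has 6.
By the pigeonhole principle, one more glove lands in a colour already at 5, so 37 draws are enough and 36 are not.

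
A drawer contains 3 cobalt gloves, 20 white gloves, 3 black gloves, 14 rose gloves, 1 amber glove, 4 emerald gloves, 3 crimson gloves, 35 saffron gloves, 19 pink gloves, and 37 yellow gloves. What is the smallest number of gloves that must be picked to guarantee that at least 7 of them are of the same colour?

An adversary could hand out at most 6 gloves per colour (5 colours run out sooner): 3 + 6 + 3 + 6 + 1 + 4 + 3 + 6 + 6 + 6 = 44 gloves and still no colour has 7.
Pigeonhole: one more glove lands in a colour already at 6, so 45 draws are enough and 44 are not.

45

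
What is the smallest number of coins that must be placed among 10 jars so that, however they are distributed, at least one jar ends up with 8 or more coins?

With 70 coins one could put exactly 7 in each of the 10 jars, and no jar would reach 8.
One more coin must land in a jar that already has 7, giving it 8.
So 10 × 7 + 1 = 71 coins are required.

71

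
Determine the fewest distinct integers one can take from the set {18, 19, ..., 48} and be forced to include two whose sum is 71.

19

A set avoiding the sum 71 can contain at most one of each pair {x, 71−x}, plus the 5 elements whose complement lies outside the range.
The integers 18, …, 35 (18 of them) are such a set: any two sum to at least 18+19 = 37 and at most 34+35 = 69 < 71.
Any 19th integer completes one of the 13 pairs, so 19 choices force a sum of 71.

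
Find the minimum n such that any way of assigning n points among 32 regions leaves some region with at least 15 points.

449

With 448 points one could put exactly 14 in each of the 32 regions, and no region would reach 15.
Pigeonhole: one more point must land in a region that already has 14, giving it 15.
So 32 × 14 + 1 = 449 points are required.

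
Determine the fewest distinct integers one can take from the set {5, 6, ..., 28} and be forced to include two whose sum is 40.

Group the elements by complementary pair {x, 40−x}: {12,28}, {13,27}, {14,26}, …, giving 8 two-element pairs, the single value 20 (it cannot pair with itself since the integers are distinct), and 7 integers whose partner 40−x falls outside [5,28].
Treating each of those 16 groups as a pigeonhole, one can pick one integer per group — 16 integers — with no two summing to 40.
The 17th integer lands in an occupied pair, forcing a sum of 40.

17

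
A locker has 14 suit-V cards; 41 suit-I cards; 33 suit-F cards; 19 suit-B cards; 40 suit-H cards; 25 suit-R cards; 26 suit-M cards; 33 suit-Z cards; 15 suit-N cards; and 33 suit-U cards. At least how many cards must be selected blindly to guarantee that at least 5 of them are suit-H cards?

244

In the worst case for collecting suit-H cards, every non-suit-H card comes out first.
There are 14 + 41 + 33 + 19 + 25 + 26 + 33 + 15 + 33 = 239 non-suit-H cards altogether.
After those, each further card must be suit-H, so 239 + 5 = 244 draws guarantee 5 suit-H cards.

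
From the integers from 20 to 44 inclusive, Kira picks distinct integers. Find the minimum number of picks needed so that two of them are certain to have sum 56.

18

Group the elements by complementary pair {x, 56−x}: {20,36}, {21,35}, {22,34}, …, giving 8 two-element pairs; the single value 28 (it cannot pair with itself since the integers are distinct); and 8 integers whose partner 56−x falls outside [20,44].
By pigeonhole, treating each of those 17 groups as a pigeonhole, one can pick one integer per group — 17 integers — with no two summing to 56.
The 18th integer lands in an occupied pair, forcing a sum of 56.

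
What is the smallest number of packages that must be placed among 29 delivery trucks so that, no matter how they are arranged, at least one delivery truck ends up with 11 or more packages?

291

With 290 packages one could put exactly 10 in each of the 29 delivery trucks, and no delivery truck would reach 11.
One more package must land in a delivery truck that already has 10, giving it 11.
So 29 × 10 + 1 = 291 packages are required.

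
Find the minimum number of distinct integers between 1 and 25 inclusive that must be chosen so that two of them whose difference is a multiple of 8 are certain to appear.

9

Integers whose pairwise differences are multiples of 8 are exactly those sharing a remainder mod 8. The 8 residue classes mod 8 are the pigeonholes.
With 8 integers one could put 1 in each residue class and have no class reach 2.
The 9th integer pushes some class to 2, so 8·1 + 1 = 9.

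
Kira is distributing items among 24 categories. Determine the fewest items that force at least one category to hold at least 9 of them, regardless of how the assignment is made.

With 192 items one could put exactly 8 in each of the 24 categories, and no category would reach 9.
One more item must land in a category that already has 8, giving it 9.
So 24 × 8 + 1 = 193 items are required.

193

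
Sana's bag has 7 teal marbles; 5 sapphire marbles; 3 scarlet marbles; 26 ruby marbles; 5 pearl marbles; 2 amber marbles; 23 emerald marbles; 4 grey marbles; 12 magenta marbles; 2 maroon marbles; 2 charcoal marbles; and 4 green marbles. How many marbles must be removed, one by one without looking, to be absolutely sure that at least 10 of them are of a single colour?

An adversary could hand out at most 9 marbles per colour (9 colours run out sooner): 7 + 5 + 3 + 9 + 5 + 2 + 9 + 4 + 9 + 2 + 2 + 4 = 61 marbles and still no colour has 10.
One more marble lands in a colour already at 9, so 62 draws are enough and 61 are not.

62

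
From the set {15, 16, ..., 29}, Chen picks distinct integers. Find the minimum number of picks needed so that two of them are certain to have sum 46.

Group the elements by complementary pair {x, 46−x}: {17,29}, {18,28}, {19,27}, …, giving 6 two-element pairs, the single value 23 (it cannot pair with itself since the integers are distinct), and 2 integers whose partner 46−x falls outside [15,29].
Treating each of those 9 groups as a pigeonhole, one can pick one integer per group — 9 integers — with no two summing to 46.
The 10th integer lands in an occupied pair, forcing a sum of 46.

10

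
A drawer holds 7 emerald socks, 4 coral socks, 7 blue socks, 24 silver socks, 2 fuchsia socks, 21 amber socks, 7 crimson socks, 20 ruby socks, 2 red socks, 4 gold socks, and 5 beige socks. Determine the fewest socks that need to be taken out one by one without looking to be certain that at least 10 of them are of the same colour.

By pigeonhole, put each drawn sock into a box by colour. The largest draw with every box below 10 takes min(count, 9) from each colour; colours with fewer than 9 contribute all they have.
Σ min(cᵢ, 9) = 7 + 4 + 7 + 9 + 2 + 9 + 7 + 9 + 2 + 4 + 5 = 65.
Draw number 65 + 1 = 66 must push one box to 10.

66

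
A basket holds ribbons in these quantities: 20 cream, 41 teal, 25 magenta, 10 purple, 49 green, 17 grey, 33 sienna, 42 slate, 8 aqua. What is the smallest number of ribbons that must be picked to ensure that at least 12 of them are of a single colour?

An adversary could hand out at most 11 ribbons per colour (purple, aqua run out sooner): 11 + 11 + 11 + 10 + 11 + 11 + 11 + 11 + 8 = 95 ribbons and still no colour has 12.
By pigeonhole, one more ribbon lands in a colour already at 11, so 96 draws are enough and 95 are not.

96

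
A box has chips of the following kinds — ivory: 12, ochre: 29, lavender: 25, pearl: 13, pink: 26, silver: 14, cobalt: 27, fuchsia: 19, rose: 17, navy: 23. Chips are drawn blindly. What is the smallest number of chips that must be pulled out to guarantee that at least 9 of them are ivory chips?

202

In the worst case for collecting ivory chips, every non-ivory chip comes out first.
There are 29 + 25 + 13 + 26 + 14 + 27 + 19 + 17 + 23 = 193 non-ivory chips altogether.
After those, each further chip must be ivory, so 193 + 9 = 202 draws guarantee 9 ivory chips.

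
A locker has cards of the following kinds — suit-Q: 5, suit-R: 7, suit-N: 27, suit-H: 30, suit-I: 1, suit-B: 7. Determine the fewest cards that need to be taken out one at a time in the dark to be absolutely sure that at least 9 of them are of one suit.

An adversary could hand out at most 8 cards per suit (4 suits run out sooner): 5 + 7 + 8 + 8 + 1 + 7 = 36 cards and still no suit has 9.
By the pigeonhole principle, one more card lands in a suit already at 8, so 37 draws are enough and 36 are not.

37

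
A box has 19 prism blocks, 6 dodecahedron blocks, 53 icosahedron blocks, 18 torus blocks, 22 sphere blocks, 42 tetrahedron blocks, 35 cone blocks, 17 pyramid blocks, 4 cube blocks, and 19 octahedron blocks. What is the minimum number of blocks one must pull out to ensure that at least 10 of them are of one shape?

By pigeonhole, put each drawn block into a box by shape. The largest draw with every box below 10 takes min(count, 9) from each shape; shapes with fewer than 9 contribute all they have.
Σ min(cᵢ, 9) = 9 + 6 + 9 + 9 + 9 + 9 + 9 + 9 + 4 + 9 = 82.
Draw number 82 + 1 = 83 must push one box to 10.

83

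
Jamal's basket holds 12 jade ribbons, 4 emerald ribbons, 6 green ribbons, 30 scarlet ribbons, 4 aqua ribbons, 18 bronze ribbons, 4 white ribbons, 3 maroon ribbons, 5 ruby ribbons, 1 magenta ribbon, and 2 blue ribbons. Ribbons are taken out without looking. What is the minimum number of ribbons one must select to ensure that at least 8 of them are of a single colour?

51

By the pigeonhole principle, put each drawn ribbon into a box by colour. The largest draw with every box below 8 takes min(count, 7) from each colour; colours with fewer than 7 contribute all they have.
Σ min(cᵢ, 7) = 7 + 4 + 6 + 7 + 4 + 7 + 4 + 3 + 5 + 1 + 2 = 50.
Draw number 50 + 1 = 51 must push one box to 8.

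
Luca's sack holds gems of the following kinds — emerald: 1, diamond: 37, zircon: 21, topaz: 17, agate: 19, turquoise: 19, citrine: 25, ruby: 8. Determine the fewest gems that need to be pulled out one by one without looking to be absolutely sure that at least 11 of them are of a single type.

By pigeonhole, put each drawn gem into a box by type. The largest draw with every box below 11 takes min(count, 10) from each type; types with fewer than 10 contribute all they have.
Σ min(cᵢ, 10) = 1 + 10 + 10 + 10 + 10 + 10 + 10 + 8 = 69.
Draw number 69 + 1 = 70 must push one box to 11.

70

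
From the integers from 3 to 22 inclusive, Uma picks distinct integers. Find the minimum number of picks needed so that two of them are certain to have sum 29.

13

A set avoiding the sum 29 can contain at most one of each pair {x, 29−x}, plus the 4 elements whose complement lies outside the range.
The integers 3, …, 14 (12 of them) are such a set: any two sum to at least 3+4 = 7 and at most 13+14 = 27 < 29.
By pigeonhole, any 13th integer completes one of the 8 pairs, so 13 choices force a sum of 29.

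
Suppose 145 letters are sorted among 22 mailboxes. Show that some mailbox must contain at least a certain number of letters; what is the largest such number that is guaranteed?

The 22 mailboxes are the holes and the 145 letters are the pigeons.
If every mailbox held at most 6 letters, the total would be at most 22 × 6 = 132, which is less than 145.
So some mailbox holds at least ⌈145/22⌉ = 7 letters.

7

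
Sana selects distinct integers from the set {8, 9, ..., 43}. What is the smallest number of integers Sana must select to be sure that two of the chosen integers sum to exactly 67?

A set avoiding the sum 67 can contain at most one of each pair {x, 67−x}, plus the 16 elements whose complement lies outside the range.
The integers 8, …, 33 (26 of them) are such a set: any two sum to at least 8+9 = 17 and at most 32+33 = 65 < 67.
By pigeonhole, any 27th integer completes one of the 10 pairs, so 27 choices force a sum of 67.

27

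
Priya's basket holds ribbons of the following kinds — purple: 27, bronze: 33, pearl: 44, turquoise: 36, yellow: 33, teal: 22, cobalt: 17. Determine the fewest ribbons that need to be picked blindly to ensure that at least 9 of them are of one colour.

An adversary could hand out at most 8 ribbons per colour: 8 + 8 + 8 + 8 + 8 + 8 + 8 = 56 ribbons and still no colour has 9.
By pigeonhole, one more ribbon lands in a colour already at 8, so 57 draws are enough and 56 are not.

57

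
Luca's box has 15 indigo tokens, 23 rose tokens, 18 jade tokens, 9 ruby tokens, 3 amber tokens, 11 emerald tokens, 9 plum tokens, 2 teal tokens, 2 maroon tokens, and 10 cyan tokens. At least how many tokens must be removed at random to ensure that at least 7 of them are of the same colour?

An adversary could hand out at most 6 tokens per colour (amber, teal, maroon run out sooner): 6 + 6 + 6 + 6 + 3 + 6 + 6 + 2 + 2 + 6 = 49 tokens and still no colour has 7.
Pigeonhole: one more token lands in a colour already at 6, so 50 draws are enough and 49 are not.

50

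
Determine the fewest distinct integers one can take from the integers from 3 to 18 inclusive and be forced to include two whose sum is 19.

A set avoiding the sum 19 can contain at most one of each pair {x, 19−x}, plus the 2 elements whose complement lies outside the range.
The integers 10, …, 18 (9 of them) are such a set: any two sum to at least 10+11 = 21 > 19.
Any 10th integer completes one of the 7 pairs, so 10 choices force a sum of 19.

10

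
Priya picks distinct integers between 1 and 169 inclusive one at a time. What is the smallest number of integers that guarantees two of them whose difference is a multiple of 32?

Integers whose pairwise differences are multiples of 32 are exactly those sharing a remainder mod 32. Pigeonhole: the 32 residue classes mod 32 are the pigeonholes.
With 32 integers one could put 1 in each residue class and have no class reach 2.
The 33rd integer pushes some class to 2, so 32·1 + 1 = 33.

33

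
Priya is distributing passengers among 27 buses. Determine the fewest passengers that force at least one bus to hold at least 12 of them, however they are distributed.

With 297 passengers one could put exactly 11 in each of the 27 buses, and no bus would reach 12.
By pigeonhole, one more passenger must land in a bus that already has 11, giving it 12.
So 27 × 11 + 1 = 298 passengers are required.

298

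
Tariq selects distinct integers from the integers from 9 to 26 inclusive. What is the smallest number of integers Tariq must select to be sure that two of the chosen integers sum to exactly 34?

A set avoiding the sum 34 can contain at most one of each pair {x, 34−x}, plus the 2 elements whose complement lies outside the range or equal to its own complement.
The integers 17, …, 26 (10 of them) are such a set: any two sum to at least 17+18 = 35 > 34.
By pigeonhole, any 11th integer completes one of the 8 pairs, so 11 choices force a sum of 34.

11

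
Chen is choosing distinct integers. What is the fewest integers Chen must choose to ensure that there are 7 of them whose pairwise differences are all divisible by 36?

217

Integers whose pairwise differences are multiples of 36 are exactly those sharing a remainder mod 36. By pigeonhole, the 36 residue classes mod 36 are the pigeonholes.
With 216 integers one could put 6 in each residue class and have no class reach 7.
The 217th integer pushes some class to 7, so 36·6 + 1 = 217.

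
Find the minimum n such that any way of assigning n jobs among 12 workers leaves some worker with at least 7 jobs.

73

With 72 jobs one could put exactly 6 in each of the 12 workers, and no worker would reach 7.
By the pigeonhole principle, one more job must land in a worker that already has 6, giving it 7.
So 12 × 6 + 1 = 73 jobs are required.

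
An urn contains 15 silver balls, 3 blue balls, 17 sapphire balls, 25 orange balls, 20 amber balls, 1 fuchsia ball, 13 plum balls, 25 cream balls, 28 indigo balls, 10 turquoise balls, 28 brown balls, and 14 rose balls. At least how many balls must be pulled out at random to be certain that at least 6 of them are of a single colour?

By the pigeonhole principle, put each drawn ball into a box by colour. The largest draw with every box below 6 takes min(count, 5) from each colour; colours with fewer than 5 contribute all they have.
Σ min(cᵢ, 5) = 5 + 3 + 5 + 5 + 5 + 1 + 5 + 5 + 5 + 5 + 5 + 5 = 54.
Draw number 54 + 1 = 55 must push one box to 6.

55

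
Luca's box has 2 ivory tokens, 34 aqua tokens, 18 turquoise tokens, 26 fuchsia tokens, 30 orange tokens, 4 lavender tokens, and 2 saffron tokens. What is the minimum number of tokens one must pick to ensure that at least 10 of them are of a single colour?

45

An adversary could hand out at most 9 tokens per colour (ivory, lavender, saffron run out sooner): 2 + 9 + 9 + 9 + 9 + 4 + 2 = 44 tokens and still no colour has 10.
By the pigeonhole principle, one more token lands in a colour already at 9, so 45 draws are enough and 44 are not.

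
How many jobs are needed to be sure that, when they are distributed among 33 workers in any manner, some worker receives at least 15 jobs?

With 462 jobs one could put exactly 14 in each of the 33 workers, and no worker would reach 15.
One more job must land in a worker that already has 14, giving it 15.
So 33 × 14 + 1 = 463 jobs are required.

463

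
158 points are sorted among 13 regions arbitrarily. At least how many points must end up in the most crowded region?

The 13 regions are the holes and the 158 points are the pigeons.
If every region held at most 12 points, the total would be at most 13 × 12 = 156, which is less than 158.
So some region holds at least ⌈158/13⌉ = 13 points.

13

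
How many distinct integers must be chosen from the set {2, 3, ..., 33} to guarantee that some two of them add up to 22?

24

A set avoiding the sum 22 can contain at most one of each pair {x, 22−x}, plus the 14 elements whose complement lies outside the range or equal to its own complement.
The integers 11, …, 33 (23 of them) are such a set: any two sum to at least 11+12 = 23 > 22.
By the pigeonhole principle, any 24th integer completes one of the 9 pairs, so 24 choices force a sum of 22.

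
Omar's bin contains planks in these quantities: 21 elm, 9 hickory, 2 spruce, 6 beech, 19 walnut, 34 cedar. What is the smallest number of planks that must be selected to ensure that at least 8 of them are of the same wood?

37

An adversary could hand out at most 7 planks per wood (spruce, beech run out sooner): 7 + 7 + 2 + 6 + 7 + 7 = 36 planks and still no wood has 8.
One more plank lands in a wood already at 7, so 37 draws are enough and 36 are not.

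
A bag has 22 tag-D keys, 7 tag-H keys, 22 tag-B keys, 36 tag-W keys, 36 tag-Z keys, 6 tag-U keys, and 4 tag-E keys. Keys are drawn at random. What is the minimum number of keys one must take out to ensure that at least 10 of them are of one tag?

An adversary could hand out at most 9 keys per tag (tag-H, tag-U, tag-E run out sooner): 9 + 7 + 9 + 9 + 9 + 6 + 4 = 53 keys and still no tag has 10.
Pigeonhole: one more key lands in a tag already at 9, so 54 draws are enough and 53 are not.

54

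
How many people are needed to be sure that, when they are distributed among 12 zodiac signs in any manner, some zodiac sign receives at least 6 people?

With 60 people one could put exactly 5 in each of the 12 zodiac signs, and no zodiac sign would reach 6.
One more person must land in a zodiac sign that already has 5, giving it 6.
So 12 × 5 + 1 = 61 people are required.

61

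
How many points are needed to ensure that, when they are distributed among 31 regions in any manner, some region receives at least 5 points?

With 124 points one could put exactly 4 in each of the 31 regions, and no region would reach 5.
Pigeonhole: one more point must land in a region that already has 4, giving it 5.
So 31 × 4 + 1 = 125 points are required.

125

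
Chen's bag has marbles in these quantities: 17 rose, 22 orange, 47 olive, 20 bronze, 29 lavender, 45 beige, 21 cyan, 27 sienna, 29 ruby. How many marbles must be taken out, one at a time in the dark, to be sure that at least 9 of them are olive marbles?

In the worst case for collecting olive marbles, every non-olive marble comes out first.
There are 17 + 22 + 20 + 29 + 45 + 21 + 27 + 29 = 210 non-olive marbles altogether.
After those, each further marble must be olive, so 210 + 9 = 219 draws guarantee 9 olive marbles.

219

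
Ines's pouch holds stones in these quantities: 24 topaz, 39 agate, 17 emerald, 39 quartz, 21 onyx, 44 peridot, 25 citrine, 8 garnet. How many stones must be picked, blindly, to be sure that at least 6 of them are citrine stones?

In the worst case for collecting citrine stones, every non-citrine stone comes out first.
There are 24 + 39 + 17 + 39 + 21 + 44 + 8 = 192 non-citrine stones altogether.
After those, each further stone must be citrine, so 192 + 6 = 198 draws guarantee 6 citrine stones.

198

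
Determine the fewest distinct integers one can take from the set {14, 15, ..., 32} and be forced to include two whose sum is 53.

14

A set avoiding the sum 53 can contain at most one of each pair {x, 53−x}, plus the 7 elements whose complement lies outside the range.
The integers 14, …, 26 (13 of them) are such a set: any two sum to at least 14+15 = 29 and at most 25+26 = 51 < 53.
Any 14th integer completes one of the 6 pairs, so 14 choices force a sum of 53.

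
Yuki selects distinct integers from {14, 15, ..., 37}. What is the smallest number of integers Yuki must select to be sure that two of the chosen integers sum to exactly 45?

Two chosen integers sum to 45 exactly when both halves of some pair {x, 45−x} with 14 ≤ x ≤ 45−x ≤ 31 are chosen — 9 such pairs.
The remaining 6 elements (those with no distinct partner in range) can never complete a 45-sum, so the worst case takes all of them and one from each pair: 6 + 9 = 15.
The 16th integer has to be the second member of some pair, so 15 + 1 = 16.

16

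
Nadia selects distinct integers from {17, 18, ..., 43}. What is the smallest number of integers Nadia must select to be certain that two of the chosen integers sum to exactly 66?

Group the elements by complementary pair {x, 66−x}: {23,43}, {24,42}, {25,41}, …, giving 10 two-element pairs; the single value 33 (it cannot pair with itself since the integers are distinct); and 6 integers whose partner 66−x falls outside [17,43].
Treating each of those 17 groups as a pigeonhole, one can pick one integer per group — 17 integers — with no two summing to 66.
The 18th integer lands in an occupied pair, forcing a sum of 66.

18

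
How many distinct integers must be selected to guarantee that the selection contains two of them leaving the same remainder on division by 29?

30

By the pigeonhole principle, the 29 residue classes mod 29 are the pigeonholes.
With 29 integers one could put 1 in each residue class and have no class reach 2.
The 30th integer pushes some class to 2, so 29·1 + 1 = 30.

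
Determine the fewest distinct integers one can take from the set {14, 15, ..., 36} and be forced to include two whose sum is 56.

Two chosen integers sum to 56 exactly when both halves of some pair {x, 56−x} with 20 ≤ x ≤ 56−x ≤ 36 are chosen — 8 such pairs.
The remaining 7 elements (those with no distinct partner in range) can never complete a 56-sum, so the worst case takes all of them and one from each pair: 7 + 8 = 15.
By the pigeonhole principle, the 16th integer has to be the second member of some pair, so 15 + 1 = 16.

16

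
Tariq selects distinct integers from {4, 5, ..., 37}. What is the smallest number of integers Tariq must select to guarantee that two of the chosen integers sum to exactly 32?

23

A set avoiding the sum 32 can contain at most one of each pair {x, 32−x}, plus the 10 elements whose complement lies outside the range or equal to its own complement.
The integers 16, …, 37 (22 of them) are such a set: any two sum to at least 16+17 = 33 > 32.
By the pigeonhole principle, any 23rd integer completes one of the 12 pairs, so 23 choices force a sum of 32.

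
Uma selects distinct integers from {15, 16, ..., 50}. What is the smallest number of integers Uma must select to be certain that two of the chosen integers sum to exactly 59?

22

Group the elements by complementary pair {x, 59−x}: {15,44}, {16,43}, {17,42}, …, giving 15 two-element pairs and 6 integers whose partner 59−x falls outside [15,50].
Treating each of those 21 groups as a pigeonhole, one can pick one integer per group — 21 integers — with no two summing to 59.
The 22nd integer lands in an occupied pair, forcing a sum of 59.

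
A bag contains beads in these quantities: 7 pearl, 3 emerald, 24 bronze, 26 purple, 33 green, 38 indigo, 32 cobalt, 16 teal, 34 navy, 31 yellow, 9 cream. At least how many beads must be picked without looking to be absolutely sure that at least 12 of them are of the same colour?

108

An adversary could hand out at most 11 beads per colour (pearl, emerald, cream run out sooner): 7 + 3 + 11 + 11 + 11 + 11 + 11 + 11 + 11 + 11 + 9 = 107 beads and still no colour has 12.
One more bead lands in a colour already at 11, so 108 draws are enough and 107 are not.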